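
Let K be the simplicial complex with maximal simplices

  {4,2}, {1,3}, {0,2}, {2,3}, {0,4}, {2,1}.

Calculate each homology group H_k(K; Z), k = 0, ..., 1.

K has 5 vertices, 6 edges.
rank ∂_0 = 0, rank ∂_1 = 4 ⇒ b_0 = 5 − 0 − 4 = 1; all invariant factors of ∂_1 are 1 so no torsion. So H_0 ≅ Z.
rank ∂_1 = 4, rank ∂_2 = 0 ⇒ b_1 = 6 − 4 − 0 = 2. So H_1 ≅ Z^2.

H_0 = Z,  H_1 = Z^2.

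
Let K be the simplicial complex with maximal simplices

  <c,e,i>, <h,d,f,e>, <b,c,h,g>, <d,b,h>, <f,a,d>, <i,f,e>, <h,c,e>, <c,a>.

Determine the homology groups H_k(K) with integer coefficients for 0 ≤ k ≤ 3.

H_0 = Z,  H_1 = Z,  H_2 = 0,  H_3 = 0.

K has 9 vertices, 20 edges, 13 triangles, 2 3-simplices.
rank ∂_0 = 0, rank ∂_1 = 8 ⇒ b_0 = 9 − 0 − 8 = 1; all invariant factors of ∂_1 are 1 so no torsion. So H_0 = Z.
rank ∂_1 = 8, rank ∂_2 = 11 ⇒ b_1 = 20 − 8 − 11 = 1; all invariant factors of ∂_2 are 1 so no torsion. So H_1 = Z.
rank ∂_2 = 11, rank ∂_3 = 2 ⇒ b_2 = 13 − 11 − 2 = 0; all invariant factors of ∂_3 are 1 so no torsion. So H_2 = 0.
rank ∂_3 = 2, rank ∂_4 = 0 ⇒ b_3 = 2 − 2 − 0 = 0. So H_3 = 0.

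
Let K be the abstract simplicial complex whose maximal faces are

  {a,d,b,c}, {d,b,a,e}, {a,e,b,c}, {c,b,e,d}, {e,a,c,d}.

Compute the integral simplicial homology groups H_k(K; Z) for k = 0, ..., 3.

H_0 = Z,  H_1 = 0,  H_2 = 0,  H_3 = Z.

We work with the vertex ordering a < b < c < d < e. The simplices of K, each written with vertices in increasing order, are:

  0-simplices (5): a, b, c, d, e
  1-simplices (10): ab, ac, ad, ae, bc, bd, be, cd, ce, de
  2-simplices (10): abc, abd, abe, acd, ace, ade, bcd, bce, bde, cde
  3-simplices (5): abcd, abce, abde, acde, bcde

so the chain groups are C_0 ≅ Z^5, C_1 ≅ Z^10, C_2 ≅ Z^10, C_3 ≅ Z^5.

The boundary map ∂_1: C_1 → C_0 sends each edge [p,q] (with p < q) to q − p. For instance
  ∂cd = d − c.
The 5×10 boundary matrix has rank 4 and Smith normal form diag(1,1,1,1).

Boundary ∂_2: C_2 → C_1 acts by ∂[p,q,r] = [q,r] − [p,r] + [p,q]. For instance
  ∂bde = de − be + bd,
  ∂ace = ce − ae + ac.
This gives a 10×10 integer matrix of rank 6; reducing to Smith normal form yields diagonal entries (1,1,1,1,1,1).

∂_3: C_3 → C_2 sends each 3-simplex σ to the alternating sum Σ_i (−1)^i (σ with its i-th vertex removed). For instance
  ∂acde = cde − ade + ace − acd,
  ∂bcde = cde − bde + bce − bcd.
This gives a 10×5 integer matrix of rank 4; reducing to Smith normal form yields diagonal entries (1,1,1,1).

Now H_k = ker ∂_k / im ∂_{k+1}, so:

  H_0: rank C_0 − rank ∂_1 = 5 − 4 = 1, and the invariant factors of ∂_1 are all 1, so H_0 = Z.
  H_1: rank ker ∂_1 − rank ∂_2 = (10 − 4) − 6 = 0, and the invariant factors of ∂_2 are all 1, so H_1 = 0.
  H_2: rank ker ∂_2 − rank ∂_3 = (10 − 6) − 4 = 0, and the invariant factors of ∂_3 are all 1, so H_2 = 0.
  H_3: rank ker ∂_3 − rank ∂_4 = (5 − 4) − 0 = 1, and there is no ∂_4, so H_3 = Z.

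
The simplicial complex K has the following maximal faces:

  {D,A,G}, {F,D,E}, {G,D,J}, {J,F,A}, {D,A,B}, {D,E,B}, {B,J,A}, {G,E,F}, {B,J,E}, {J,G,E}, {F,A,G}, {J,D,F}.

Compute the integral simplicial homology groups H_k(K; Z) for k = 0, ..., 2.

K has 7 vertices, 18 edges, 12 triangles.
rank ∂_0 = 0, rank ∂_1 = 6 ⇒ b_0 = 7 − 0 − 6 = 1; all invariant factors of ∂_1 are 1 so no torsion. So H_0 = Z.
rank ∂_1 = 6, rank ∂_2 = 12 ⇒ b_1 = 18 − 6 − 12 = 0; ∂_2 has invariant factor(s) [2] giving torsion. So H_1 = Z/2.
rank ∂_2 = 12, rank ∂_3 = 0 ⇒ b_2 = 12 − 12 − 0 = 0. So H_2 = 0.

H_0 ≅ Z,  H_1 ≅ Z/2,  H_2 = 0.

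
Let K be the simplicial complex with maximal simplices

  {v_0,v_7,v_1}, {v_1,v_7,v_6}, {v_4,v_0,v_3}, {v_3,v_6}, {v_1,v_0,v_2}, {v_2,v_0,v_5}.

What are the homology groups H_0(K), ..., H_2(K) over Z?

H_0 = Z,  H_1 = Z,  H_2 = 0.

Fix the vertex order v_0 < v_1 < v_2 < v_3 < v_4 < v_5 < v_6 < v_7 and write every simplex with vertices in increasing order. Then dim K = 2 and the simplices of K are:

  0-simplices (8): [v_0], [v_1], [v_2], [v_3], [v_4], [v_5], [v_6], [v_7]
  1-simplices (13): [v_0,v_1], [v_0,v_2], [v_0,v_3], [v_0,v_4], [v_0,v_5], [v_0,v_7], [v_1,v_2], [v_1,v_6], [v_1,v_7], [v_2,v_5], [v_3,v_4], [v_3,v_6], [v_6,v_7]
  2-simplices (5): [v_0,v_1,v_2], [v_0,v_1,v_7], [v_0,v_2,v_5], [v_0,v_3,v_4], [v_1,v_6,v_7]

Hence C_0 ≅ Z^8, C_1 ≅ Z^13, C_2 ≅ Z^5.

∂_1: C_1 → C_0 maps an edge to its endpoints' difference, ∂[p,q] = q − p.
This gives a 8×13 integer matrix of rank 7; reducing to Smith normal form yields diagonal entries (1,1,1,1,1,1,1).

Boundary ∂_2: C_2 → C_1 acts by ∂[p,q,r] = [q,r] − [p,r] + [p,q]. For instance
  ∂[v_0,v_1,v_7] = [v_1,v_7] − [v_0,v_7] + [v_0,v_1],
  ∂[v_1,v_6,v_7] = [v_6,v_7] − [v_1,v_7] + [v_1,v_6].
This gives a 13×5 integer matrix of rank 5; reducing to Smith normal form yields diagonal entries (1,1,1,1,1).

Reading off H_k = ker ∂_k / im ∂_{k+1}:

  H_0: rank C_0 − rank ∂_1 = 8 − 7 = 1, and the invariant factors of ∂_1 are all 1, so H_0 ≅ Z.
  H_1: rank ker ∂_1 − rank ∂_2 = (13 − 7) − 5 = 1, and the invariant factors of ∂_2 are all 1, so H_1 ≅ Z.
  H_2: rank ker ∂_2 − rank ∂_3 = (5 − 5) − 0 = 0, and there is no ∂_3, so H_2 ≅ 0.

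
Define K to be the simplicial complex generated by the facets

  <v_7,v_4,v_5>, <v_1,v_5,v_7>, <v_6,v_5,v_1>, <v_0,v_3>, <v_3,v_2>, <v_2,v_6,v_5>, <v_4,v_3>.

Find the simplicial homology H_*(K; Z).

H_0 = Z,  H_1 = Z,  H_2 = 0.

K has 8 vertices, 12 edges, 4 triangles.
rank ∂_0 = 0, rank ∂_1 = 7 ⇒ b_0 = 8 − 0 − 7 = 1; all invariant factors of ∂_1 are 1 so no torsion. So H_0 ≅ Z.
rank ∂_1 = 7, rank ∂_2 = 4 ⇒ b_1 = 12 − 7 − 4 = 1; all invariant factors of ∂_2 are 1 so no torsion. So H_1 ≅ Z.
rank ∂_2 = 4, rank ∂_3 = 0 ⇒ b_2 = 4 − 4 − 0 = 0. So H_2 ≅ 0.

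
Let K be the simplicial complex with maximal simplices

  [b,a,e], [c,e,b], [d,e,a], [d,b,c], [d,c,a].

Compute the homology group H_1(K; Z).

H_1 ≅ Z.

Fix the vertex order a < b < c < d < e and write every simplex with vertices in increasing order. Then dim K = 2 and the simplices of K are:

  0-simplices (5): a, b, c, d, e
  1-simplices (10): ab, ac, ad, ae, bc, bd, be, cd, ce, de
  2-simplices (5): abe, acd, ade, bcd, bce

giving chain groups C_0 ≅ Z^5, C_1 ≅ Z^10, C_2 ≅ Z^5.

The boundary map ∂_1: C_1 → C_0 maps an edge to its endpoints' difference, ∂[p,q] = q − p.
The 5×10 boundary matrix has rank 4 and Smith normal form diag(1,1,1,1).

The boundary map ∂_2: C_2 → C_1 sends each 2-simplex [p,q,r] to [q,r] − [p,r] + [p,q]. For instance
  ∂bcd = cd − bd + bc,
  ∂acd = cd − ad + ac.
This gives a 10×5 integer matrix of rank 5; reducing to Smith normal form yields diagonal entries (1,1,1,1,1).

Reading off H_k = ker ∂_k / im ∂_{k+1}:

  H_1: rank ker ∂_1 − rank ∂_2 = (10 − 4) − 5 = 1, and the invariant factors of ∂_2 are all 1, so H_1 = Z.

(K is a triangulation of the Möbius band.)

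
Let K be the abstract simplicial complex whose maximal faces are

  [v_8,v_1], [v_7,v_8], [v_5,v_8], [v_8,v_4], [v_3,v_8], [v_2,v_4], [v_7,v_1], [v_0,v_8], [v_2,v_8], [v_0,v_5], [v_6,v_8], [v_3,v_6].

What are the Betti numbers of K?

Order the vertices as v_0 < v_1 < v_2 < v_3 < v_4 < v_5 < v_6 < v_7 < v_8. Listing each simplex with vertices in this order, K has dimension 1 with simplices:

  0-simplices (9): [v_0], [v_1], [v_2], [v_3], [v_4], [v_5], [v_6], [v_7], [v_8]
  1-simplices (12): [v_0,v_5], [v_0,v_8], [v_1,v_7], [v_1,v_8], [v_2,v_4], [v_2,v_8], [v_3,v_6], [v_3,v_8], [v_4,v_8], [v_5,v_8], [v_6,v_8], [v_7,v_8]

Hence C_0 ≅ Z^9, C_1 ≅ Z^12.

Boundary ∂_1: C_1 → C_0 is given by ∂[p,q] = [q] − [p].
The resulting 9×12 matrix has rank 8, and its Smith normal form has invariant factors (1,1,1,1,1,1,1,1).

From H_k ≅ ker(∂_k) / im(∂_{k+1}) we obtain:

  H_0: rank C_0 − rank ∂_1 = 9 − 8 = 1, and the invariant factors of ∂_1 are all 1, so H_0 ≅ Z.
  H_1: rank ker ∂_1 − rank ∂_2 = (12 − 8) − 0 = 4, and there is no ∂_2, so H_1 ≅ Z^4.

(K is a triangulation of a wedge of 4 circles.)

Hence the Betti numbers are b_0 = 1, b_1 = 4.

b_0 = 1, b_1 = 4.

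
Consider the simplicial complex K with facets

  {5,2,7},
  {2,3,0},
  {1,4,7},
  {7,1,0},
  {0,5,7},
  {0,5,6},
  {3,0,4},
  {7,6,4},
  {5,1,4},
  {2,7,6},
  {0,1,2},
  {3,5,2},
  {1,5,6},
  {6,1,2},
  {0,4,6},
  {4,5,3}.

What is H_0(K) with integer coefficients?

H_0 = Z.

Take the total order 0 < 1 < 2 < 3 < 4 < 5 < 6 < 7 on the vertex set. Then K (dimension 2) consists of the simplices:

  0-simplices (8): [0], [1], [2], [3], [4], [5], [6], [7]
  1-simplices (24): (24 of them)
  2-simplices (16): [0,1,2], [0,1,7], [0,2,3], [0,3,4], [0,4,6], [0,5,6], [0,5,7], [1,2,6], [1,4,5], [1,4,7], [1,5,6], [2,3,5], [2,5,7], [2,6,7], [3,4,5], [4,6,7]

Hence C_0 ≅ Z^8, C_1 ≅ Z^24, C_2 ≅ Z^16.

∂_1: C_1 → C_0 maps an edge to its endpoints' difference, ∂[p,q] = q − p. For instance
  ∂[0,4] = [4] − [0].
The 8×24 boundary matrix has rank 7 and Smith normal form diag(1,1,1,1,1,1,1).

The boundary map ∂_2: C_2 → C_1 acts by ∂[p,q,r] = [q,r] − [p,r] + [p,q]. For instance
  ∂[0,3,4] = [3,4] − [0,4] + [0,3],
  ∂[4,6,7] = [6,7] − [4,7] + [4,6].
As a 24×16 matrix over Z this has rank 15, with invariant factors (1,1,1,1,1,1,1,1,1,1,1,1,1,1,1).

Now H_k = ker ∂_k / im ∂_{k+1}, so:

  H_0: rank C_0 − rank ∂_1 = 8 − 7 = 1, and the invariant factors of ∂_1 are all 1, so H_0 = Z.

(K is a triangulation of the torus T^2.)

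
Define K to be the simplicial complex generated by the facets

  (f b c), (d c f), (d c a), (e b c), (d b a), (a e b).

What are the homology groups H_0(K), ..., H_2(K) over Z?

Order the vertices as a < b < c < d < e < f. Listing each simplex with vertices in this order, K has dimension 2 with simplices:

  0-simplices (6): a, b, c, d, e, f
  1-simplices (12): ab, ac, ad, ae, bc, bd, be, bf, cd, ce, cf, df
  2-simplices (6): abd, abe, acd, bce, bcf, cdf

Hence C_0 ≅ Z^6, C_1 ≅ Z^12, C_2 ≅ Z^6.

The boundary map ∂_1: C_1 → C_0 sends each edge [p,q] (with p < q) to q − p. For instance
  ∂ce = e − c.
The 6×12 boundary matrix has rank 5 and Smith normal form diag(1,1,1,1,1).

∂_2: C_2 → C_1 acts by ∂[p,q,r] = [q,r] − [p,r] + [p,q]. For instance
  ∂acd = cd − ad + ac,
  ∂abe = be − ae + ab.
The resulting 12×6 matrix has rank 6, and its Smith normal form has invariant factors (1,1,1,1,1,1).

Reading off H_k = ker ∂_k / im ∂_{k+1}:

  H_0: rank C_0 − rank ∂_1 = 6 − 5 = 1, and the invariant factors of ∂_1 are all 1, so H_0 ≅ Z.
  H_1: rank ker ∂_1 − rank ∂_2 = (12 − 5) − 6 = 1, and the invariant factors of ∂_2 are all 1, so H_1 ≅ Z.
  H_2: rank ker ∂_2 − rank ∂_3 = (6 − 6) − 0 = 0, and there is no ∂_3, so H_2 ≅ 0.

As a check, the Euler characteristic is 6 − 12 + 6 = 0, which agrees with 1 − 1 + 0 = 0.

H_0 ≅ Z,  H_1 ≅ Z,  H_2 = 0.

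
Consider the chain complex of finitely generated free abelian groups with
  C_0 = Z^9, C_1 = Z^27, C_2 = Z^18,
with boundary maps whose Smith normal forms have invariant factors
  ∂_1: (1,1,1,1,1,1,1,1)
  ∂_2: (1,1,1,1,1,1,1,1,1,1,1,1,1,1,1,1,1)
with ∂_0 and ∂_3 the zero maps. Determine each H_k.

H_0: b_0 = 9 − 0 − 8 = 1; torsion from ∂_1 factors > 1: none. So H_0 ≅ Z.
H_1: b_1 = 27 − 8 − 17 = 2; torsion from ∂_2 factors > 1: none. So H_1 ≅ Z^2.
H_2: b_2 = 18 − 17 − 0 = 1; torsion from ∂_3 factors > 1: none. So H_2 ≅ Z.

H_0 ≅ Z,  H_1 ≅ Z^2,  H_2 ≅ Z.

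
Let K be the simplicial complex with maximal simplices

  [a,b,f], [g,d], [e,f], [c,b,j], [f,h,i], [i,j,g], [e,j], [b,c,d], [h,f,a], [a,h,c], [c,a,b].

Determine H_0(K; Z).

Take the total order a < b < c < d < e < f < g < h < i < j on the vertex set. Then K (dimension 2) consists of the simplices:

  0-simplices (10): a, b, c, d, e, f, g, h, i, j
  1-simplices (20): ab, ac, af, ah, bc, bd, bf, bj, cd, ch, cj, dg, ef, ej, fh, fi, gi, gj, hi, ij
  2-simplices (8): abc, abf, ach, afh, bcd, bcj, fhi, gij

so the chain groups are C_0 ≅ Z^10, C_1 ≅ Z^20, C_2 ≅ Z^8.

The boundary map ∂_1: C_1 → C_0 is given by ∂[p,q] = [q] − [p]. For instance
  ∂bc = c − b.
The 10×20 boundary matrix has rank 9 and Smith normal form diag(1,1,1,1,1,1,1,1,1).

∂_2: C_2 → C_1 acts by ∂[p,q,r] = [q,r] − [p,r] + [p,q]. For instance
  ∂gij = ij − gj + gi,
  ∂ach = ch − ah + ac.
As a 20×8 matrix over Z this has rank 8, with invariant factors (1,1,1,1,1,1,1,1).

From H_k ≅ ker(∂_k) / im(∂_{k+1}) we obtain:

  H_0: rank C_0 − rank ∂_1 = 10 − 9 = 1, and the invariant factors of ∂_1 are all 1, so H_0 ≅ Z.

H_0 ≅ Z.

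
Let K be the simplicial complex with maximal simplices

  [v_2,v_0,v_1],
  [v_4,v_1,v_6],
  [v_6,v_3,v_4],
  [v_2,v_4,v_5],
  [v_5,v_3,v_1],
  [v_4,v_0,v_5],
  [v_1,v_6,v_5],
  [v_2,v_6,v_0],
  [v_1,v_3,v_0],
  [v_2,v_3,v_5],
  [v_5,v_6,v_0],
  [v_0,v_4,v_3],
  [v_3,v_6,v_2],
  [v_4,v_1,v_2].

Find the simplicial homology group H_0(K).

H_0 ≅ Z.

We work with the vertex ordering v_0 < v_1 < v_2 < v_3 < v_4 < v_5 < v_6. The simplices of K, each written with vertices in increasing order, are:

  0-simplices (7): [v_0], [v_1], [v_2], [v_3], [v_4], [v_5], [v_6]
  1-simplices (21): (21 of them)
  2-simplices (14): (14 of them)

Hence C_0 ≅ Z^7, C_1 ≅ Z^21, C_2 ≅ Z^14.

Boundary ∂_1: C_1 → C_0 sends each edge [p,q] (with p < q) to q − p.
As a 7×21 matrix over Z this has rank 6, with invariant factors (1,1,1,1,1,1).

∂_2: C_2 → C_1 acts by ∂[p,q,r] = [q,r] − [p,r] + [p,q]. For instance
  ∂[v_2,v_3,v_5] = [v_3,v_5] − [v_2,v_5] + [v_2,v_3],
  ∂[v_2,v_3,v_6] = [v_3,v_6] − [v_2,v_6] + [v_2,v_3].
The 21×14 boundary matrix has rank 13 and Smith normal form diag(1,1,1,1,1,1,1,1,1,1,1,1,1).

From H_k ≅ ker(∂_k) / im(∂_{k+1}) we obtain:

  H_0: rank C_0 − rank ∂_1 = 7 − 6 = 1, and the invariant factors of ∂_1 are all 1, so H_0 = Z.

(K is a triangulation of the torus T^2.)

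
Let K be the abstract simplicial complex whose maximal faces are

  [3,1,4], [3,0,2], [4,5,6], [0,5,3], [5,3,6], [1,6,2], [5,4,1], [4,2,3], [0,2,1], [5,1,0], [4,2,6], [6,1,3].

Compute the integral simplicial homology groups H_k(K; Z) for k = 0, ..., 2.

We work with the vertex ordering 0 < 1 < 2 < 3 < 4 < 5 < 6. The simplices of K, each written with vertices in increasing order, are:

  0-simplices (7): [0], [1], [2], [3], [4], [5], [6]
  1-simplices (18): [0,1], [0,2], [0,3], [0,5], [1,2], [1,3], [1,4], [1,5], [1,6], [2,3], [2,4], [2,6], [3,4], [3,5], [3,6], [4,5], [4,6], [5,6]
  2-simplices (12): [0,1,2], [0,1,5], [0,2,3], [0,3,5], [1,2,6], [1,3,4], [1,3,6], [1,4,5], [2,3,4], [2,4,6], [3,5,6], [4,5,6]

giving chain groups C_0 ≅ Z^7, C_1 ≅ Z^18, C_2 ≅ Z^12.

The boundary map ∂_1: C_1 → C_0 maps an edge to its endpoints' difference, ∂[p,q] = q − p. For instance
  ∂[1,5] = [5] − [1].
As a 7×18 matrix over Z this has rank 6, with invariant factors (1,1,1,1,1,1).

∂_2: C_2 → C_1 sends each 2-simplex [p,q,r] to [q,r] − [p,r] + [p,q]. For instance
  ∂[3,5,6] = [5,6] − [3,6] + [3,5],
  ∂[1,3,4] = [3,4] − [1,4] + [1,3].
The 18×12 boundary matrix has rank 12 and Smith normal form diag(1,1,1,1,1,1,1,1,1,1,1,2).

Reading off H_k = ker ∂_k / im ∂_{k+1}:

  H_0: rank C_0 − rank ∂_1 = 7 − 6 = 1, and the invariant factors of ∂_1 are all 1, so H_0 ≅ Z.
  H_1: rank ker ∂_1 − rank ∂_2 = (18 − 6) − 12 = 0, and ∂_2 has invariant factor 2 > 1, so H_1 ≅ Z/2Z.
  H_2: rank ker ∂_2 − rank ∂_3 = (12 − 12) − 0 = 0, and there is no ∂_3, so H_2 ≅ 0.

(K is a triangulation of the real projective plane RP^2.)

H_0 ≅ Z,  H_1 ≅ Z/2Z,  H_2 = 0.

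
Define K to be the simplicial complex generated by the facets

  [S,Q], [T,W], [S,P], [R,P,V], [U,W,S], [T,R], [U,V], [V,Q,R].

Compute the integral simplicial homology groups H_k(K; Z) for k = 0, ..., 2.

H_0 ≅ Z,  H_1 ≅ Z^3,  H_2 = 0.

Order the vertices as P < Q < R < S < T < U < V < W. Listing each simplex with vertices in this order, K has dimension 2 with simplices:

  0-simplices (8): P, Q, R, S, T, U, V, W
  1-simplices (13): PR, PS, PV, QR, QS, QV, RT, RV, SU, SW, TW, UV, UW
  2-simplices (3): PRV, QRV, SUW

Hence C_0 ≅ Z^8, C_1 ≅ Z^13, C_2 ≅ Z^3.

∂_1: C_1 → C_0 is given by ∂[p,q] = [q] − [p].
As a 8×13 matrix over Z this has rank 7, with invariant factors (1,1,1,1,1,1,1).

Boundary ∂_2: C_2 → C_1 maps a triangle to the signed sum of its edges. For instance
  ∂SUW = UW − SW + SU,
  ∂PRV = RV − PV + PR.
This gives a 13×3 integer matrix of rank 3; reducing to Smith normal form yields diagonal entries (1,1,1).

Now H_k = ker ∂_k / im ∂_{k+1}, so:

  H_0: rank C_0 − rank ∂_1 = 8 − 7 = 1, and the invariant factors of ∂_1 are all 1, so H_0 ≅ Z.
  H_1: rank ker ∂_1 − rank ∂_2 = (13 − 7) − 3 = 3, and the invariant factors of ∂_2 are all 1, so H_1 ≅ Z^3.
  H_2: rank ker ∂_2 − rank ∂_3 = (3 − 3) − 0 = 0, and there is no ∂_3, so H_2 ≅ 0.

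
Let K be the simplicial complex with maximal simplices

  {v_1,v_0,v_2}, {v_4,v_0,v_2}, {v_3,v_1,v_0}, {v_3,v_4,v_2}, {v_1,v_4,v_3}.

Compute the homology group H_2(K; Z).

H_2 = 0.

Take the total order v_0 < v_1 < v_2 < v_3 < v_4 on the vertex set. Then K (dimension 2) consists of the simplices:

  0-simplices (5): [v_0], [v_1], [v_2], [v_3], [v_4]
  1-simplices (10): [v_0,v_1], [v_0,v_2], [v_0,v_3], [v_0,v_4], [v_1,v_2], [v_1,v_3], [v_1,v_4], [v_2,v_3], [v_2,v_4], [v_3,v_4]
  2-simplices (5): [v_0,v_1,v_2], [v_0,v_1,v_3], [v_0,v_2,v_4], [v_1,v_3,v_4], [v_2,v_3,v_4]

Hence C_0 ≅ Z^5, C_1 ≅ Z^10, C_2 ≅ Z^5.

∂_1: C_1 → C_0 maps an edge to its endpoints' difference, ∂[p,q] = q − p. For instance
  ∂[v_1,v_2] = [v_2] − [v_1].
As a 5×10 matrix over Z this has rank 4, with invariant factors (1,1,1,1).

The boundary map ∂_2: C_2 → C_1 maps a triangle to the signed sum of its edges. For instance
  ∂[v_0,v_1,v_2] = [v_1,v_2] − [v_0,v_2] + [v_0,v_1],
  ∂[v_0,v_1,v_3] = [v_1,v_3] − [v_0,v_3] + [v_0,v_1].
This gives a 10×5 integer matrix of rank 5; reducing to Smith normal form yields diagonal entries (1,1,1,1,1).

Reading off H_k = ker ∂_k / im ∂_{k+1}:

  H_2: rank ker ∂_2 − rank ∂_3 = (5 − 5) − 0 = 0, and there is no ∂_3, so H_2 = 0.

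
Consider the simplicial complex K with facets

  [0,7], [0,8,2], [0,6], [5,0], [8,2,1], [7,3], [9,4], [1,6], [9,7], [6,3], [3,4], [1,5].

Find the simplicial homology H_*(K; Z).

H_0 = Z,  H_1 = Z^4,  H_2 = 0.

Fix the vertex order 0 < 1 < 2 < 3 < 4 < 5 < 6 < 7 < 8 < 9 and write every simplex with vertices in increasing order. Then dim K = 2 and the simplices of K are:

  0-simplices (10): [0], [1], [2], [3], [4], [5], [6], [7], [8], [9]
  1-simplices (15): [0,2], [0,5], [0,6], [0,7], [0,8], [1,2], [1,5], [1,6], [1,8], [2,8], [3,4], [3,6], [3,7], [4,9], [7,9]
  2-simplices (2): [0,2,8], [1,2,8]

giving chain groups C_0 ≅ Z^10, C_1 ≅ Z^15, C_2 ≅ Z^2.

∂_1: C_1 → C_0 is given by ∂[p,q] = [q] − [p].
The resulting 10×15 matrix has rank 9, and its Smith normal form has invariant factors (1,1,1,1,1,1,1,1,1).

The boundary map ∂_2: C_2 → C_1 acts by ∂[p,q,r] = [q,r] − [p,r] + [p,q]. For instance
  ∂[1,2,8] = [2,8] − [1,8] + [1,2],
  ∂[0,2,8] = [2,8] − [0,8] + [0,2].
The resulting 15×2 matrix has rank 2, and its Smith normal form has invariant factors (1,1).

Now H_k = ker ∂_k / im ∂_{k+1}, so:

  H_0: rank C_0 − rank ∂_1 = 10 − 9 = 1, and the invariant factors of ∂_1 are all 1, so H_0 ≅ Z.
  H_1: rank ker ∂_1 − rank ∂_2 = (15 − 9) − 2 = 4, and the invariant factors of ∂_2 are all 1, so H_1 ≅ Z^4.
  H_2: rank ker ∂_2 − rank ∂_3 = (2 − 2) − 0 = 0, and there is no ∂_3, so H_2 ≅ 0.

As a check, the Euler characteristic is 10 − 15 + 2 = -3, which agrees with 1 − 4 + 0 = -3.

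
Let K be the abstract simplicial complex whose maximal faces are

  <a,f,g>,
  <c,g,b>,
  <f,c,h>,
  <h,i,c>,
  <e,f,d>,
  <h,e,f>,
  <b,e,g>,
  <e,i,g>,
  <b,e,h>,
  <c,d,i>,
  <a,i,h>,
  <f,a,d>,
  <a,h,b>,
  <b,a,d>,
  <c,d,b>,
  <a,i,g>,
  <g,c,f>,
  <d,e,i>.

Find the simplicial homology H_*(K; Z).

Take the total order a < b < c < d < e < f < g < h < i on the vertex set. Then K (dimension 2) consists of the simplices:

  0-simplices (9): a, b, c, d, e, f, g, h, i
  1-simplices (27): ab, ad, af, ag, ah, ai, bc, bd, be, bg, bh, cd, cf, cg, ch, ci, de, df, di, ef, eg, eh, ei, fg, fh, gi, hi
  2-simplices (18): abd, abh, adf, afg, agi, ahi, bcd, bcg, beg, beh, cdi, cfg, cfh, chi, def, dei, efh, egi

so the chain groups are C_0 ≅ Z^9, C_1 ≅ Z^27, C_2 ≅ Z^18.

The boundary map ∂_1: C_1 → C_0 sends each edge [p,q] (with p < q) to q − p. For instance
  ∂bd = d − b.
As a 9×27 matrix over Z this has rank 8, with invariant factors (1,1,1,1,1,1,1,1).

∂_2: C_2 → C_1 sends each 2-simplex [p,q,r] to [q,r] − [p,r] + [p,q]. For instance
  ∂cfh = fh − ch + cf,
  ∂abh = bh − ah + ab.
This gives a 27×18 integer matrix of rank 17; reducing to Smith normal form yields diagonal entries (1,1,1,1,1,1,1,1,1,1,1,1,1,1,1,1,1).

Now H_k = ker ∂_k / im ∂_{k+1}, so:

  H_0: rank C_0 − rank ∂_1 = 9 − 8 = 1, and the invariant factors of ∂_1 are all 1, so H_0 ≅ Z.
  H_1: rank ker ∂_1 − rank ∂_2 = (27 − 8) − 17 = 2, and the invariant factors of ∂_2 are all 1, so H_1 ≅ Z^2.
  H_2: rank ker ∂_2 − rank ∂_3 = (18 − 17) − 0 = 1, and there is no ∂_3, so H_2 ≅ Z.

As a check, the Euler characteristic is 9 − 27 + 18 = 0, which agrees with 1 − 2 + 1 = 0.
(K is a triangulation of the torus T^2.)

H_0 ≅ Z,  H_1 ≅ Z^2,  H_2 ≅ Z.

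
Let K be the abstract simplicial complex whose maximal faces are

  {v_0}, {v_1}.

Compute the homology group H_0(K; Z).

Fix the vertex order v_0 < v_1 and write every simplex with vertices in increasing order. Then dim K = 0 and the simplices of K are:

  0-simplices (2): [v_0], [v_1]

Hence C_0 ≅ Z^2.

Computing H_k = (kernel of ∂_k) / (image of ∂_{k+1}):

  H_0: rank C_0 − rank ∂_1 = 2 − 0 = 2, and there is no ∂_1, so H_0 ≅ Z^2.

(K is a triangulation of a set of 2 points.)

H_0 ≅ Z^2.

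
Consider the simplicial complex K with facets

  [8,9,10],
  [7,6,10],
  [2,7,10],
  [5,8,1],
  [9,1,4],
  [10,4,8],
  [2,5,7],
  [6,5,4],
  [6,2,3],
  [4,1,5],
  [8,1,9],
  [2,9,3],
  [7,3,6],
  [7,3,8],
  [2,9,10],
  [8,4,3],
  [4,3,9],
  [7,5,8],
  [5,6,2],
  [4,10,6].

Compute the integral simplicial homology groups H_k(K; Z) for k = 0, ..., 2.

Fix the vertex order 1 < 2 < 3 < 4 < 5 < 6 < 7 < 8 < 9 < 10 and write every simplex with vertices in increasing order. Then dim K = 2 and the simplices of K are:

  0-simplices (10): [1], [2], [3], [4], [5], [6], [7], [8], [9], [10]
  1-simplices (30): (30 of them)
  2-simplices (20): (20 of them)

Hence C_0 ≅ Z^10, C_1 ≅ Z^30, C_2 ≅ Z^20.

The boundary map ∂_1: C_1 → C_0 maps an edge to its endpoints' difference, ∂[p,q] = q − p. For instance
  ∂[8,10] = [10] − [8].
The 10×30 boundary matrix has rank 9 and Smith normal form diag(1,1,1,1,1,1,1,1,1).

The boundary map ∂_2: C_2 → C_1 sends each 2-simplex [p,q,r] to [q,r] − [p,r] + [p,q]. For instance
  ∂[8,9,10] = [9,10] − [8,10] + [8,9],
  ∂[3,4,8] = [4,8] − [3,8] + [3,4].
This gives a 30×20 integer matrix of rank 20; reducing to Smith normal form yields diagonal entries (1,1,1,1,1,1,1,1,1,1,1,1,1,1,1,1,1,1,1,2).

Computing H_k = (kernel of ∂_k) / (image of ∂_{k+1}):

  H_0: rank C_0 − rank ∂_1 = 10 − 9 = 1, and the invariant factors of ∂_1 are all 1, so H_0 ≅ Z.
  H_1: rank ker ∂_1 − rank ∂_2 = (30 − 9) − 20 = 1, and ∂_2 has invariant factor 2 > 1, so H_1 ≅ Z ⊕ Z/2Z.
  H_2: rank ker ∂_2 − rank ∂_3 = (20 − 20) − 0 = 0, and there is no ∂_3, so H_2 ≅ 0.

H_0 ≅ Z,  H_1 ≅ Z ⊕ Z/2Z,  H_2 = 0.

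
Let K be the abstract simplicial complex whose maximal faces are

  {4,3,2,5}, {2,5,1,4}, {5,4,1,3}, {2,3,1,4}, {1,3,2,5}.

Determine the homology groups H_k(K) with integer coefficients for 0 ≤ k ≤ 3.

H_0 = Z,  H_1 = 0,  H_2 = 0,  H_3 = Z.

Order the vertices as 1 < 2 < 3 < 4 < 5. Listing each simplex with vertices in this order, K has dimension 3 with simplices:

  0-simplices (5): [1], [2], [3], [4], [5]
  1-simplices (10): [1,2], [1,3], [1,4], [1,5], [2,3], [2,4], [2,5], [3,4], [3,5], [4,5]
  2-simplices (10): [1,2,3], [1,2,4], [1,2,5], [1,3,4], [1,3,5], [1,4,5], [2,3,4], [2,3,5], [2,4,5], [3,4,5]
  3-simplices (5): [1,2,3,4], [1,2,3,5], [1,2,4,5], [1,3,4,5], [2,3,4,5]

so the chain groups are C_0 ≅ Z^5, C_1 ≅ Z^10, C_2 ≅ Z^10, C_3 ≅ Z^5.

∂_1: C_1 → C_0 is given by ∂[p,q] = [q] − [p]. For instance
  ∂[1,5] = [5] − [1].
The resulting 5×10 matrix has rank 4, and its Smith normal form has invariant factors (1,1,1,1).

The boundary map ∂_2: C_2 → C_1 maps a triangle to the signed sum of its edges. For instance
  ∂[3,4,5] = [4,5] − [3,5] + [3,4],
  ∂[1,2,4] = [2,4] − [1,4] + [1,2].
As a 10×10 matrix over Z this has rank 6, with invariant factors (1,1,1,1,1,1).

The boundary map ∂_3: C_3 → C_2 sends each 3-simplex σ to the alternating sum Σ_i (−1)^i (σ with its i-th vertex removed). For instance
  ∂[1,2,4,5] = [2,4,5] − [1,4,5] + [1,2,5] − [1,2,4],
  ∂[2,3,4,5] = [3,4,5] − [2,4,5] + [2,3,5] − [2,3,4].
The resulting 10×5 matrix has rank 4, and its Smith normal form has invariant factors (1,1,1,1).

Computing H_k = (kernel of ∂_k) / (image of ∂_{k+1}):

  H_0: rank C_0 − rank ∂_1 = 5 − 4 = 1, and the invariant factors of ∂_1 are all 1, so H_0 = Z.
  H_1: rank ker ∂_1 − rank ∂_2 = (10 − 4) − 6 = 0, and the invariant factors of ∂_2 are all 1, so H_1 = 0.
  H_2: rank ker ∂_2 − rank ∂_3 = (10 − 6) − 4 = 0, and the invariant factors of ∂_3 are all 1, so H_2 = 0.
  H_3: rank ker ∂_3 − rank ∂_4 = (5 − 4) − 0 = 1, and there is no ∂_4, so H_3 = Z.

As a check, the Euler characteristic is 5 − 10 + 10 − 5 = 0, which agrees with 1 − 0 + 0 − 1 = 0.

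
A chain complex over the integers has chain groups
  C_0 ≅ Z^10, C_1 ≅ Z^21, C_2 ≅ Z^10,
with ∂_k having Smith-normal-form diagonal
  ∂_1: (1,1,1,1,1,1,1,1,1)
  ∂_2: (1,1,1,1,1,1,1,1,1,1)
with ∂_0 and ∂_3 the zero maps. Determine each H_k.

H_0 ≅ Z,  H_1 ≅ Z^2,  H_2 = 0.

H_0: b_0 = 10 − 0 − 9 = 1; torsion from ∂_1 factors > 1: none. So H_0 ≅ Z.
H_1: b_1 = 21 − 9 − 10 = 2; torsion from ∂_2 factors > 1: none. So H_1 ≅ Z^2.
H_2: b_2 = 10 − 10 − 0 = 0; torsion from ∂_3 factors > 1: none. So H_2 ≅ 0.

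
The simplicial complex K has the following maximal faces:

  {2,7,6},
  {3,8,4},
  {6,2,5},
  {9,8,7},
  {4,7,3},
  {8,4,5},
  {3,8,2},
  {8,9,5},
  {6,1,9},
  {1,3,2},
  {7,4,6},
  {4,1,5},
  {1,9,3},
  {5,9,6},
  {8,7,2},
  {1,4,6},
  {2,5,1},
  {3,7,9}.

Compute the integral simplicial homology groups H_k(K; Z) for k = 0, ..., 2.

H_0 ≅ Z,  H_1 ≅ Z ⊕ Z_2,  H_2 = 0.

We work with the vertex ordering 1 < 2 < 3 < 4 < 5 < 6 < 7 < 8 < 9. The simplices of K, each written with vertices in increasing order, are:

  0-simplices (9): [1], [2], [3], [4], [5], [6], [7], [8], [9]
  1-simplices (27): (27 of them)
  2-simplices (18): [1,2,3], [1,2,5], [1,3,9], [1,4,5], [1,4,6], [1,6,9], [2,3,8], [2,5,6], [2,6,7], [2,7,8], [3,4,7], [3,4,8], [3,7,9], [4,5,8], [4,6,7], [5,6,9], [5,8,9], [7,8,9]

Hence C_0 ≅ Z^9, C_1 ≅ Z^27, C_2 ≅ Z^18.

The boundary map ∂_1: C_1 → C_0 sends each edge [p,q] (with p < q) to q − p.
The resulting 9×27 matrix has rank 8, and its Smith normal form has invariant factors (1,1,1,1,1,1,1,1).

The boundary map ∂_2: C_2 → C_1 acts by ∂[p,q,r] = [q,r] − [p,r] + [p,q]. For instance
  ∂[1,3,9] = [3,9] − [1,9] + [1,3],
  ∂[1,4,6] = [4,6] − [1,6] + [1,4].
This gives a 27×18 integer matrix of rank 18; reducing to Smith normal form yields diagonal entries (1,1,1,1,1,1,1,1,1,1,1,1,1,1,1,1,1,2).

From H_k ≅ ker(∂_k) / im(∂_{k+1}) we obtain:

  H_0: rank C_0 − rank ∂_1 = 9 − 8 = 1, and the invariant factors of ∂_1 are all 1, so H_0 ≅ Z.
  H_1: rank ker ∂_1 − rank ∂_2 = (27 − 8) − 18 = 1, and ∂_2 has invariant factor 2 > 1, so H_1 ≅ Z ⊕ Z_2.
  H_2: rank ker ∂_2 − rank ∂_3 = (18 − 18) − 0 = 0, and there is no ∂_3, so H_2 ≅ 0.

As a check, the Euler characteristic is 9 − 27 + 18 = 0, which agrees with 1 − 1 + 0 = 0.
(K is a triangulation of the Klein bottle.)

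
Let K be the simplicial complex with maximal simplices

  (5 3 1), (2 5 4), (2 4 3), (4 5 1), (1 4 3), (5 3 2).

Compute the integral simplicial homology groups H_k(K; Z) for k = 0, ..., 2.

H_0 = Z,  H_1 = 0,  H_2 = Z.

Take the total order 1 < 2 < 3 < 4 < 5 on the vertex set. Then K (dimension 2) consists of the simplices:

  0-simplices (5): [1], [2], [3], [4], [5]
  1-simplices (9): [1,3], [1,4], [1,5], [2,3], [2,4], [2,5], [3,4], [3,5], [4,5]
  2-simplices (6): [1,3,4], [1,3,5], [1,4,5], [2,3,4], [2,3,5], [2,4,5]

giving chain groups C_0 ≅ Z^5, C_1 ≅ Z^9, C_2 ≅ Z^6.

Boundary ∂_1: C_1 → C_0 maps an edge to its endpoints' difference, ∂[p,q] = q − p.
This gives a 5×9 integer matrix of rank 4; reducing to Smith normal form yields diagonal entries (1,1,1,1).

Boundary ∂_2: C_2 → C_1 acts by ∂[p,q,r] = [q,r] − [p,r] + [p,q]. For instance
  ∂[2,3,4] = [3,4] − [2,4] + [2,3],
  ∂[2,3,5] = [3,5] − [2,5] + [2,3].
As a 9×6 matrix over Z this has rank 5, with invariant factors (1,1,1,1,1).

From H_k ≅ ker(∂_k) / im(∂_{k+1}) we obtain:

  H_0: rank C_0 − rank ∂_1 = 5 − 4 = 1, and the invariant factors of ∂_1 are all 1, so H_0 ≅ Z.
  H_1: rank ker ∂_1 − rank ∂_2 = (9 − 4) − 5 = 0, and the invariant factors of ∂_2 are all 1, so H_1 ≅ 0.
  H_2: rank ker ∂_2 − rank ∂_3 = (6 − 5) − 0 = 1, and there is no ∂_3, so H_2 ≅ Z.

(K is a triangulation of the 2-sphere S^2.)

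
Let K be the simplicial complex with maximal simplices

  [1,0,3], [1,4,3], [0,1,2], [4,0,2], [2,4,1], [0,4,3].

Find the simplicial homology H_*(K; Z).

H_0 = Z,  H_1 = 0,  H_2 = Z.

Fix the vertex order 0 < 1 < 2 < 3 < 4 and write every simplex with vertices in increasing order. Then dim K = 2 and the simplices of K are:

  0-simplices (5): [0], [1], [2], [3], [4]
  1-simplices (9): [0,1], [0,2], [0,3], [0,4], [1,2], [1,3], [1,4], [2,4], [3,4]
  2-simplices (6): [0,1,2], [0,1,3], [0,2,4], [0,3,4], [1,2,4], [1,3,4]

Hence C_0 ≅ Z^5, C_1 ≅ Z^9, C_2 ≅ Z^6.

Boundary ∂_1: C_1 → C_0 is given by ∂[p,q] = [q] − [p]. For instance
  ∂[0,3] = [3] − [0].
The 5×9 boundary matrix has rank 4 and Smith normal form diag(1,1,1,1).

The boundary map ∂_2: C_2 → C_1 sends each 2-simplex [p,q,r] to [q,r] − [p,r] + [p,q]. For instance
  ∂[0,1,3] = [1,3] − [0,3] + [0,1],
  ∂[0,2,4] = [2,4] − [0,4] + [0,2].
The 9×6 boundary matrix has rank 5 and Smith normal form diag(1,1,1,1,1).

Reading off H_k = ker ∂_k / im ∂_{k+1}:

  H_0: rank C_0 − rank ∂_1 = 5 − 4 = 1, and the invariant factors of ∂_1 are all 1, so H_0 = Z.
  H_1: rank ker ∂_1 − rank ∂_2 = (9 − 4) − 5 = 0, and the invariant factors of ∂_2 are all 1, so H_1 = 0.
  H_2: rank ker ∂_2 − rank ∂_3 = (6 − 5) − 0 = 1, and there is no ∂_3, so H_2 = Z.

As a check, the Euler characteristic is 5 − 9 + 6 = 2, which agrees with 1 − 0 + 1 = 2.
(K is a triangulation of the 2-sphere S^2.)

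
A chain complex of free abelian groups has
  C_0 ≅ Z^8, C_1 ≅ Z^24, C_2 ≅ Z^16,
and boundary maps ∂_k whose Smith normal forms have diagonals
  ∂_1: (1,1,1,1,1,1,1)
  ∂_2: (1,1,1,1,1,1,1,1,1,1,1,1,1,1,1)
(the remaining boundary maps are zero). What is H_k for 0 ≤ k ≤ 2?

H_0 = Z,  H_1 = Z^2,  H_2 = Z.

H_0: b_0 = 8 − 0 − 7 = 1; torsion from ∂_1 factors > 1: none. So H_0 = Z.
H_1: b_1 = 24 − 7 − 15 = 2; torsion from ∂_2 factors > 1: none. So H_1 = Z^2.
H_2: b_2 = 16 − 15 − 0 = 1; torsion from ∂_3 factors > 1: none. So H_2 = Z.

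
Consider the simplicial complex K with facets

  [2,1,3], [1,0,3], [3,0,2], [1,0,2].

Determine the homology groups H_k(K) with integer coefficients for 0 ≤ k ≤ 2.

H_0 ≅ Z,  H_1 = 0,  H_2 ≅ Z.

Take the total order 0 < 1 < 2 < 3 on the vertex set. Then K (dimension 2) consists of the simplices:

  0-simplices (4): [0], [1], [2], [3]
  1-simplices (6): [0,1], [0,2], [0,3], [1,2], [1,3], [2,3]
  2-simplices (4): [0,1,2], [0,1,3], [0,2,3], [1,2,3]

so the chain groups are C_0 ≅ Z^4, C_1 ≅ Z^6, C_2 ≅ Z^4.

∂_1: C_1 → C_0 sends each edge [p,q] (with p < q) to q − p. For instance
  ∂[2,3] = [3] − [2].
The 4×6 boundary matrix has rank 3 and Smith normal form diag(1,1,1).

The boundary map ∂_2: C_2 → C_1 maps a triangle to the signed sum of its edges. For instance
  ∂[0,1,3] = [1,3] − [0,3] + [0,1],
  ∂[0,1,2] = [1,2] − [0,2] + [0,1].
The 6×4 boundary matrix has rank 3 and Smith normal form diag(1,1,1).

Now H_k = ker ∂_k / im ∂_{k+1}, so:

  H_0: rank C_0 − rank ∂_1 = 4 − 3 = 1, and the invariant factors of ∂_1 are all 1, so H_0 = Z.
  H_1: rank ker ∂_1 − rank ∂_2 = (6 − 3) − 3 = 0, and the invariant factors of ∂_2 are all 1, so H_1 = 0.
  H_2: rank ker ∂_2 − rank ∂_3 = (4 − 3) − 0 = 1, and there is no ∂_3, so H_2 = Z.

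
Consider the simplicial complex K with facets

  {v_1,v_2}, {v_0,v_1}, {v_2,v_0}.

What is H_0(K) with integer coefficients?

We work with the vertex ordering v_0 < v_1 < v_2. The simplices of K, each written with vertices in increasing order, are:

  0-simplices (3): [v_0], [v_1], [v_2]
  1-simplices (3): [v_0,v_1], [v_0,v_2], [v_1,v_2]

so the chain groups are C_0 ≅ Z^3, C_1 ≅ Z^3.

∂_1: C_1 → C_0 is given by ∂[p,q] = [q] − [p]. For instance
  ∂[v_0,v_2] = [v_2] − [v_0].
As a 3×3 matrix over Z this has rank 2, with invariant factors (1,1).

Computing H_k = (kernel of ∂_k) / (image of ∂_{k+1}):

  H_0: rank C_0 − rank ∂_1 = 3 − 2 = 1, and the invariant factors of ∂_1 are all 1, so H_0 = Z.

(K is a triangulation of the circle S^1.)

H_0 ≅ Z.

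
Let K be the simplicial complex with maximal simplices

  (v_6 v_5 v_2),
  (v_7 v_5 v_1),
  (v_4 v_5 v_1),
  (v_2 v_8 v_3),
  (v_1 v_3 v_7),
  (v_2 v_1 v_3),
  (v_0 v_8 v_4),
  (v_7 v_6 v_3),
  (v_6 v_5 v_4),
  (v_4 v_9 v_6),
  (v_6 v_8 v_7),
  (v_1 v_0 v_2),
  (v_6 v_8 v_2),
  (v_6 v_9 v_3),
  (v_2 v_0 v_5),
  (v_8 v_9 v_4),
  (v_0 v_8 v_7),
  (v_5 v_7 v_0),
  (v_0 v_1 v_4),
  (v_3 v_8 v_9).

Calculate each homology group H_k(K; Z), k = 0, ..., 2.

H_0 ≅ Z,  H_1 ≅ Z ⊕ Z/2,  H_2 = 0.

Order the vertices as v_0 < v_1 < v_2 < v_3 < v_4 < v_5 < v_6 < v_7 < v_8 < v_9. Listing each simplex with vertices in this order, K has dimension 2 with simplices:

  0-simplices (10): [v_0], [v_1], [v_2], [v_3], [v_4], [v_5], [v_6], [v_7], [v_8], [v_9]
  1-simplices (30): (30 of them)
  2-simplices (20): (20 of them)

Hence C_0 ≅ Z^10, C_1 ≅ Z^30, C_2 ≅ Z^20.

Boundary ∂_1: C_1 → C_0 maps an edge to its endpoints' difference, ∂[p,q] = q − p. For instance
  ∂[v_3,v_8] = [v_8] − [v_3].
The resulting 10×30 matrix has rank 9, and its Smith normal form has invariant factors (1,1,1,1,1,1,1,1,1).

Boundary ∂_2: C_2 → C_1 sends each 2-simplex [p,q,r] to [q,r] − [p,r] + [p,q]. For instance
  ∂[v_3,v_8,v_9] = [v_8,v_9] − [v_3,v_9] + [v_3,v_8],
  ∂[v_0,v_5,v_7] = [v_5,v_7] − [v_0,v_7] + [v_0,v_5].
The resulting 30×20 matrix has rank 20, and its Smith normal form has invariant factors (1,1,1,1,1,1,1,1,1,1,1,1,1,1,1,1,1,1,1,2).

From H_k ≅ ker(∂_k) / im(∂_{k+1}) we obtain:

  H_0: rank C_0 − rank ∂_1 = 10 − 9 = 1, and the invariant factors of ∂_1 are all 1, so H_0 ≅ Z.
  H_1: rank ker ∂_1 − rank ∂_2 = (30 − 9) − 20 = 1, and ∂_2 has invariant factor 2 > 1, so H_1 ≅ Z ⊕ Z/2.
  H_2: rank ker ∂_2 − rank ∂_3 = (20 − 20) − 0 = 0, and there is no ∂_3, so H_2 ≅ 0.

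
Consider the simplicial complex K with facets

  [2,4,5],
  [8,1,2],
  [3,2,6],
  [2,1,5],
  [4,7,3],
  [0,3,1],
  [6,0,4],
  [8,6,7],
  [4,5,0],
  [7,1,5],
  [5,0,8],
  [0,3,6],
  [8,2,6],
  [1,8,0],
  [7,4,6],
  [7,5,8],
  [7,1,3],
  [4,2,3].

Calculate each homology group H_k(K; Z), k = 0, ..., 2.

H_0 = Z,  H_1 = Z ⊕ Z/2,  H_2 = 0.

We work with the vertex ordering 0 < 1 < 2 < 3 < 4 < 5 < 6 < 7 < 8. The simplices of K, each written with vertices in increasing order, are:

  0-simplices (9): [0], [1], [2], [3], [4], [5], [6], [7], [8]
  1-simplices (27): (27 of them)
  2-simplices (18): [0,1,3], [0,1,8], [0,3,6], [0,4,5], [0,4,6], [0,5,8], [1,2,5], [1,2,8], [1,3,7], [1,5,7], [2,3,4], [2,3,6], [2,4,5], [2,6,8], [3,4,7], [4,6,7], [5,7,8], [6,7,8]

so the chain groups are C_0 ≅ Z^9, C_1 ≅ Z^27, C_2 ≅ Z^18.

Boundary ∂_1: C_1 → C_0 sends each edge [p,q] (with p < q) to q − p. For instance
  ∂[1,2] = [2] − [1].
As a 9×27 matrix over Z this has rank 8, with invariant factors (1,1,1,1,1,1,1,1).

The boundary map ∂_2: C_2 → C_1 sends each 2-simplex [p,q,r] to [q,r] − [p,r] + [p,q]. For instance
  ∂[1,3,7] = [3,7] − [1,7] + [1,3],
  ∂[2,4,5] = [4,5] − [2,5] + [2,4].
This gives a 27×18 integer matrix of rank 18; reducing to Smith normal form yields diagonal entries (1,1,1,1,1,1,1,1,1,1,1,1,1,1,1,1,1,2).

Reading off H_k = ker ∂_k / im ∂_{k+1}:

  H_0: rank C_0 − rank ∂_1 = 9 − 8 = 1, and the invariant factors of ∂_1 are all 1, so H_0 = Z.
  H_1: rank ker ∂_1 − rank ∂_2 = (27 − 8) − 18 = 1, and ∂_2 has invariant factor 2 > 1, so H_1 = Z ⊕ Z/2.
  H_2: rank ker ∂_2 − rank ∂_3 = (18 − 18) − 0 = 0, and there is no ∂_3, so H_2 = 0.

As a check, the Euler characteristic is 9 − 27 + 18 = 0, which agrees with 1 − 1 + 0 = 0.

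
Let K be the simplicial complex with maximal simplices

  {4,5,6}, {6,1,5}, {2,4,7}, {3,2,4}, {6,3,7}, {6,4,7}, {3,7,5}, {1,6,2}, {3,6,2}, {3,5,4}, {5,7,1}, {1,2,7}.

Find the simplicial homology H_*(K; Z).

H_0 = Z,  H_1 = Z_2,  H_2 = 0.

Fix the vertex order 1 < 2 < 3 < 4 < 5 < 6 < 7 and write every simplex with vertices in increasing order. Then dim K = 2 and the simplices of K are:

  0-simplices (7): [1], [2], [3], [4], [5], [6], [7]
  1-simplices (18): [1,2], [1,5], [1,6], [1,7], [2,3], [2,4], [2,6], [2,7], [3,4], [3,5], [3,6], [3,7], [4,5], [4,6], [4,7], [5,6], [5,7], [6,7]
  2-simplices (12): [1,2,6], [1,2,7], [1,5,6], [1,5,7], [2,3,4], [2,3,6], [2,4,7], [3,4,5], [3,5,7], [3,6,7], [4,5,6], [4,6,7]

so the chain groups are C_0 ≅ Z^7, C_1 ≅ Z^18, C_2 ≅ Z^12.

∂_1: C_1 → C_0 sends each edge [p,q] (with p < q) to q − p. For instance
  ∂[3,5] = [5] − [3].
The resulting 7×18 matrix has rank 6, and its Smith normal form has invariant factors (1,1,1,1,1,1).

The boundary map ∂_2: C_2 → C_1 sends each 2-simplex [p,q,r] to [q,r] − [p,r] + [p,q]. For instance
  ∂[4,5,6] = [5,6] − [4,6] + [4,5],
  ∂[2,3,4] = [3,4] − [2,4] + [2,3].
The resulting 18×12 matrix has rank 12, and its Smith normal form has invariant factors (1,1,1,1,1,1,1,1,1,1,1,2).

Now H_k = ker ∂_k / im ∂_{k+1}, so:

  H_0: rank C_0 − rank ∂_1 = 7 − 6 = 1, and the invariant factors of ∂_1 are all 1, so H_0 ≅ Z.
  H_1: rank ker ∂_1 − rank ∂_2 = (18 − 6) − 12 = 0, and ∂_2 has invariant factor 2 > 1, so H_1 ≅ Z_2.
  H_2: rank ker ∂_2 − rank ∂_3 = (12 − 12) − 0 = 0, and there is no ∂_3, so H_2 ≅ 0.

(K is a triangulation of the real projective plane RP^2.)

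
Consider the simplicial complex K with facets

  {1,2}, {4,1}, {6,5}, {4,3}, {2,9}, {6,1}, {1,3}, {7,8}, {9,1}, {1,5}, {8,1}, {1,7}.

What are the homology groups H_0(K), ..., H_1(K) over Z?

Take the total order 1 < 2 < 3 < 4 < 5 < 6 < 7 < 8 < 9 on the vertex set. Then K (dimension 1) consists of the simplices:

  0-simplices (9): [1], [2], [3], [4], [5], [6], [7], [8], [9]
  1-simplices (12): [1,2], [1,3], [1,4], [1,5], [1,6], [1,7], [1,8], [1,9], [2,9], [3,4], [5,6], [7,8]

giving chain groups C_0 ≅ Z^9, C_1 ≅ Z^12.

∂_1: C_1 → C_0 sends each edge [p,q] (with p < q) to q − p. For instance
  ∂[1,5] = [5] − [1].
This gives a 9×12 integer matrix of rank 8; reducing to Smith normal form yields diagonal entries (1,1,1,1,1,1,1,1).

From H_k ≅ ker(∂_k) / im(∂_{k+1}) we obtain:

  H_0: rank C_0 − rank ∂_1 = 9 − 8 = 1, and the invariant factors of ∂_1 are all 1, so H_0 = Z.
  H_1: rank ker ∂_1 − rank ∂_2 = (12 − 8) − 0 = 4, and there is no ∂_2, so H_1 = Z^4.

H_0 ≅ Z,  H_1 ≅ Z^4.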